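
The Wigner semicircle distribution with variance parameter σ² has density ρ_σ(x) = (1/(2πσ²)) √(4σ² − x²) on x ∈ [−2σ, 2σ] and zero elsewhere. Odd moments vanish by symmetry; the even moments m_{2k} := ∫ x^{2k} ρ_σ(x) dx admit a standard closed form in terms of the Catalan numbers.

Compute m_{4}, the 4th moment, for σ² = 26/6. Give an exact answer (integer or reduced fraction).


By the scaled semicircle moment identity, m_{2k} = σ^{2k} · C_k with k = 2.
C_2 = (1/(k+1)) · C(2k, k) = (1/3) · C(4, 2) = (1/3) · 6 = 2.
σ^{2k} = (σ²)^k = (26/6)^2 = 169/9.

Therefore m_{4} = σ^{4} · C_2 = (169/9) · 2 = 338/9.


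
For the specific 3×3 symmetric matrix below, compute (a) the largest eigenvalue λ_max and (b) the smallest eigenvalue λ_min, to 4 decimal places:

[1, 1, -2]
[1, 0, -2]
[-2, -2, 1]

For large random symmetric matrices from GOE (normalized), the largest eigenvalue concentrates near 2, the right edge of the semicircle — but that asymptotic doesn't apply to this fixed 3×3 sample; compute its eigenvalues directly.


Since M is real symmetric, all three eigenvalues are real; they are the roots of det(λI − M) = λ³ − (tr M) λ² + s λ − det M, where s is the sum of the principal 2×2 minors.
tr M = 1 + 0 + 1 = 2.
s = (1·0 − 1²) + (1·1 − (-2)²) + (0·1 − (-2)²) = -1 + (-3) + (-4) = -8.
det M (expand along row 1) = 1·(-4) − 1·(-3) + (-2)·(-2) = 3.
Characteristic polynomial: λ³ − 2λ² − 8λ − 3 = 0.
Substitute λ = y + (tr M)/3 = y + 0.666667 to remove the quadratic term: y³ + p·y + q = 0 with p = s − (tr M)²/3 = -9.333333 and q = −2(tr M)³/27 + (tr M)·s/3 − det M = -8.925926.
Three real roots ⇒ use the trigonometric (Viète) form: r = 2√(−p/3) = 3.527668, φ = arccos(3q/(p·r)) = arccos(0.813299) = 0.620997 rad.
y_k = r·cos(φ/3 − 2πk/3) for k = 0, 1, 2 gives y = 3.452360, -1.098294, -2.354066.
λ_k = y_k + 0.666667 gives λ = 4.1190, -0.4316, -1.6874 (check: the sum is 2.0000 = tr M).

Hence λ_max = 4.1190 and λ_min = -1.6874.


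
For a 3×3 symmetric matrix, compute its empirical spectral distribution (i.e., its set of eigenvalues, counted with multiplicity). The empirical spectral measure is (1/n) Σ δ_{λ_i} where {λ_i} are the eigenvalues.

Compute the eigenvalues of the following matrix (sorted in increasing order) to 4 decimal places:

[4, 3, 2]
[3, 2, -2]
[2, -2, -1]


Since M is real symmetric, all three eigenvalues are real; they are the roots of det(λI − M) = λ³ − (tr M) λ² + s λ − det M, where s is the sum of the principal 2×2 minors.
tr M = 4 + 2 + (-1) = 5.
s = (4·2 − 3²) + (4·(-1) − 2²) + (2·(-1) − (-2)²) = -1 + (-8) + (-6) = -15.
det M (expand along row 1) = 4·(-6) − 3·1 + 2·(-10) = -47.
Characteristic polynomial: λ³ − 5λ² − 15λ + 47 = 0.
Substitute λ = y + (tr M)/3 = y + 1.666667 to remove the quadratic term: y³ + p·y + q = 0 with p = s − (tr M)²/3 = -23.333333 and q = −2(tr M)³/27 + (tr M)·s/3 − det M = 12.740741.
Three real roots ⇒ use the trigonometric (Viète) form: r = 2√(−p/3) = 5.577734, φ = arccos(3q/(p·r)) = arccos(-0.293685) = 1.868876 rad.
y_k = r·cos(φ/3 − 2πk/3) for k = 0, 1, 2 gives y = 4.529989, 0.553291, -5.083280.
λ_k = y_k + 1.666667 gives λ = 6.1967, 2.2200, -3.4166 (check: the sum is 5.0000 = tr M).

Eigenvalues sorted in increasing order: [-3.4166, 2.2200, 6.1967].


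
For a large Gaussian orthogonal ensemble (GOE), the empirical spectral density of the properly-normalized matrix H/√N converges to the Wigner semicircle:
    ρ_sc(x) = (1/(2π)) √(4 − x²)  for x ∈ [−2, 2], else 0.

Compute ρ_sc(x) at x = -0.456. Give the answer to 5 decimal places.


ρ_sc(x) = (1/(2π)) √(4 − x²). With x = -0.456:
  4 − x² = 4 − (-0.456)² = 4 − 0.207936 = 3.792064.
  √(4 − x²) = 1.947322.
  1/(2π) = 0.159155.
  ρ_sc(-0.456) = 0.159155 · 1.947322 = 0.309926.

Rounded to 5 decimal places: ρ_sc(-0.456) ≈ 0.30993.


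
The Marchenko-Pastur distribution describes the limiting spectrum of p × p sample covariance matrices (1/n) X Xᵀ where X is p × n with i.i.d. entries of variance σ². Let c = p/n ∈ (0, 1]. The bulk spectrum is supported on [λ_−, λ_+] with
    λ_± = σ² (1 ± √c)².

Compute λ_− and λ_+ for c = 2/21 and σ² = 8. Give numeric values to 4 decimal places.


c = 2/21 = 0.095238; √c = 0.308607.
λ_− = σ² (1 − √c)² = 8 · (1 − 0.308607)² = 8 · (0.691393)² = 3.824198.
λ_+ = σ² (1 + √c)² = 8 · (1 + 0.308607)² = 8 · (1.308607)² = 13.699612.

Rounded to 4 decimal places: λ_− ≈ 3.8242, λ_+ ≈ 13.6996.


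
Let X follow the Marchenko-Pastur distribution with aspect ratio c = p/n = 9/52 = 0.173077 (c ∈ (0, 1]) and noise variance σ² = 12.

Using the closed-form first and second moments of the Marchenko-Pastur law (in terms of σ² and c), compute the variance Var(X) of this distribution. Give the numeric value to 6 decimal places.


Recall the MP moments m_1 = E[X] = σ² and m_2 = E[X²] = σ⁴ (1 + c).
m_1 = E[X] = σ² = 12, so m_1² = 144.
m_2 = E[X²] = σ⁴ (1 + c) = 144 · (1 + 0.173077) = 144 · 1.173077 = 168.923077.
(Note m_2 − m_1² simplifies to c · σ⁴ = 0.173077 · 144.)

Var(X) = m_2 − m_1² = 168.923077 − 144 = 24.923077.


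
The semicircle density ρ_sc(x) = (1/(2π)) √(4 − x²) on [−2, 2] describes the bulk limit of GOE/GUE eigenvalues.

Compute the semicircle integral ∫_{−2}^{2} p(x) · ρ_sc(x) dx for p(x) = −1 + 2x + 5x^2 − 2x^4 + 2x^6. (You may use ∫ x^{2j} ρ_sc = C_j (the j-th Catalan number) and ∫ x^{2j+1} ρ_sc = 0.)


Write p(x) = Σ a_i x^i, split into monomials and integrate each against ρ_sc separately.
Using ∫ x^{2j} ρ_sc = C_j = (1/(j+1)) C(2j, j) (Catalan numbers) and ∫ x^{2j+1} ρ_sc = 0 (odd monomials vanish by symmetry):
  i = 0 (even): a_0 · C_{0} = -1 · 1 = -1
  i = 1 (odd): ∫ x^1 ρ_sc = 0 (vanishes)
  i = 2 (even): a_2 · C_{1} = 5 · 1 = 5
  i = 4 (even): a_4 · C_{2} = -2 · 2 = -4
  i = 6 (even): a_6 · C_{3} = 2 · 5 = 10

Summing the contributions: ∫_{−2}^{2} p(x) ρ_sc(x) dx = (-1) + 5 + (-4) + 10 = 10.


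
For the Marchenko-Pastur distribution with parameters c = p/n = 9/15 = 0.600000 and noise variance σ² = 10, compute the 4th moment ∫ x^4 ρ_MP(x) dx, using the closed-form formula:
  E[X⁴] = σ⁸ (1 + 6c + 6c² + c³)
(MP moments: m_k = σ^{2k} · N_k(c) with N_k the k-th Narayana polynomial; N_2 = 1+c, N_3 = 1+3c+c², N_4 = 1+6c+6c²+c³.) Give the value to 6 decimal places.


E[X⁴] = σ⁸ (1 + 6c + 6c² + c³) (fourth MP moment). With σ² = 10 (so σ⁸ = 10000) and c = 9/15 = 0.600000: E[X⁴] = 10000 · (1 + 6·0.600000 + 6·(0.600000)² + (0.600000)³) = 10000 · 6.976000.

So E[X^4] = 69760.000000.


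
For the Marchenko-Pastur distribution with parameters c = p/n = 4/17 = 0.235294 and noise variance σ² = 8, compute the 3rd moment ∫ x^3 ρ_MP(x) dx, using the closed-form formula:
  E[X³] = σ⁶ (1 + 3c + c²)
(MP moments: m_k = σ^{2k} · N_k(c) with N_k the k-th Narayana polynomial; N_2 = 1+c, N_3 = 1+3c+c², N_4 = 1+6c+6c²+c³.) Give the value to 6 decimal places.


E[X³] = σ⁶ (1 + 3c + c²) (third MP moment). With σ² = 8 (so σ⁶ = 512) and c = 4/17 = 0.235294: E[X³] = 512 · (1 + 3·0.235294 + (0.235294)²) = 512 · 1.761246.

So E[X^3] = 901.757785.


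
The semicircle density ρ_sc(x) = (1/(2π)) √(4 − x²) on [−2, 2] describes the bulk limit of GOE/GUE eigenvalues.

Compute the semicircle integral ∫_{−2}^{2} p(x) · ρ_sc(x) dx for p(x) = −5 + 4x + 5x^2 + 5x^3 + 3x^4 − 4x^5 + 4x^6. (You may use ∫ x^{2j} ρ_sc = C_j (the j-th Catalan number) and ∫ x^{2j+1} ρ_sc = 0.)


Write p(x) = Σ a_i x^i, split into monomials and integrate each against ρ_sc separately.
Using ∫ x^{2j} ρ_sc = C_j = (1/(j+1)) C(2j, j) (Catalan numbers) and ∫ x^{2j+1} ρ_sc = 0 (odd monomials vanish by symmetry):
  i = 0 (even): a_0 · C_{0} = -5 · 1 = -5
  i = 1 (odd): ∫ x^1 ρ_sc = 0 (vanishes)
  i = 2 (even): a_2 · C_{1} = 5 · 1 = 5
  i = 3 (odd): ∫ x^3 ρ_sc = 0 (vanishes)
  i = 4 (even): a_4 · C_{2} = 3 · 2 = 6
  i = 5 (odd): ∫ x^5 ρ_sc = 0 (vanishes)
  i = 6 (even): a_6 · C_{3} = 4 · 5 = 20

Summing the contributions: ∫_{−2}^{2} p(x) ρ_sc(x) dx = (-5) + 5 + 6 + 20 = 26.


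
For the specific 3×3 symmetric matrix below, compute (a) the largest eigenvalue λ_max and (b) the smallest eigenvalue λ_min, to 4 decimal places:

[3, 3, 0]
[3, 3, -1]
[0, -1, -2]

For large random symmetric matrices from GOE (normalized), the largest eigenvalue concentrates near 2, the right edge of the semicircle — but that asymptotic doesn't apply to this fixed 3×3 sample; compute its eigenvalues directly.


Since M is real symmetric, all three eigenvalues are real; they are the roots of det(λI − M) = λ³ − (tr M) λ² + s λ − det M, where s is the sum of the principal 2×2 minors.
tr M = 3 + 3 + (-2) = 4.
s = (3·3 − 3²) + (3·(-2) − 0²) + (3·(-2) − (-1)²) = 0 + (-6) + (-7) = -13.
det M (expand along row 1) = 3·(-7) − 3·(-6) + 0·(-3) = -3.
Characteristic polynomial: λ³ − 4λ² − 13λ + 3 = 0.
Substitute λ = y + (tr M)/3 = y + 1.333333 to remove the quadratic term: y³ + p·y + q = 0 with p = s − (tr M)²/3 = -18.333333 and q = −2(tr M)³/27 + (tr M)·s/3 − det M = -19.074074.
Three real roots ⇒ use the trigonometric (Viète) form: r = 2√(−p/3) = 4.944132, φ = arccos(3q/(p·r)) = arccos(0.631296) = 0.887573 rad.
y_k = r·cos(φ/3 − 2πk/3) for k = 0, 1, 2 gives y = 4.729322, -1.116274, -3.613048.
λ_k = y_k + 1.333333 gives λ = 6.0627, 0.2171, -2.2797 (check: the sum is 4.0000 = tr M).

Hence λ_max = 6.0627 and λ_min = -2.2797.


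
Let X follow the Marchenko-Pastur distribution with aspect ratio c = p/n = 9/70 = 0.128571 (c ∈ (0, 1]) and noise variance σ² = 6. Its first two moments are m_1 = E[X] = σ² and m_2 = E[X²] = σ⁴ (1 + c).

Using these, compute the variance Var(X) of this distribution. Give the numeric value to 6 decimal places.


m_1 = E[X] = σ² = 6, so m_1² = 36.
m_2 = E[X²] = σ⁴ (1 + c) = 36 · (1 + 0.128571) = 36 · 1.128571 = 40.628571.
(Note m_2 − m_1² simplifies to c · σ⁴ = 0.128571 · 36.)

Var(X) = m_2 − m_1² = 40.628571 − 36 = 4.628571.


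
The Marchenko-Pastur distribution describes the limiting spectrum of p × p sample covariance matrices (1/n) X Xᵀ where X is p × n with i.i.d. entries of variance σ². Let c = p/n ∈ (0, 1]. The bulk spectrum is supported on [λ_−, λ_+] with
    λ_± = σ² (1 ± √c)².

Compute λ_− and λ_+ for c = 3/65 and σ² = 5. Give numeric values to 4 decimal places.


c = 3/65 = 0.046154; √c = 0.214834.
λ_− = σ² (1 − √c)² = 5 · (1 − 0.214834)² = 5 · (0.785166)² = 3.082425.
λ_+ = σ² (1 + √c)² = 5 · (1 + 0.214834)² = 5 · (1.214834)² = 7.379114.

Rounded to 4 decimal places: λ_− ≈ 3.0824, λ_+ ≈ 7.3791.


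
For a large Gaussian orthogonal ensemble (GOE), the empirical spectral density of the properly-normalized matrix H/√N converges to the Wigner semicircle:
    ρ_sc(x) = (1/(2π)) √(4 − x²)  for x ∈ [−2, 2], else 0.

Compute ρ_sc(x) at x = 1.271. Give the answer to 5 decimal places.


ρ_sc(x) = (1/(2π)) √(4 − x²). With x = 1.271:
  4 − x² = 4 − (1.271)² = 4 − 1.615441 = 2.384559.
  √(4 − x²) = 1.544202.
  1/(2π) = 0.159155.
  ρ_sc(1.271) = 0.159155 · 1.544202 = 0.245767.

Rounded to 5 decimal places: ρ_sc(1.271) ≈ 0.24577.


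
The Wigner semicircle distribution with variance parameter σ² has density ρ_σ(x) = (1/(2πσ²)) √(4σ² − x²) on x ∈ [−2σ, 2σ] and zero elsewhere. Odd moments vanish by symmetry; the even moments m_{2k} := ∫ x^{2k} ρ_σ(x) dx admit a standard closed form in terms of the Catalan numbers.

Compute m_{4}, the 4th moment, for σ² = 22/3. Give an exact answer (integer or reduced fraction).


By the scaled semicircle moment identity, m_{2k} = σ^{2k} · C_k with k = 2.
C_2 = (1/(k+1)) · C(2k, k) = (1/3) · C(4, 2) = (1/3) · 6 = 2.
σ^{2k} = (σ²)^k = (22/3)^2 = 484/9.

Therefore m_{4} = σ^{4} · C_2 = (484/9) · 2 = 968/9.


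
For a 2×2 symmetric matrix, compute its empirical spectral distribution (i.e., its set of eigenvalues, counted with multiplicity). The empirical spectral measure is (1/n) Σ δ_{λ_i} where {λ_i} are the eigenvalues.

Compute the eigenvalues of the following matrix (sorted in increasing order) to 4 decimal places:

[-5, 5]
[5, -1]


Since M is real symmetric, both eigenvalues are real; they are the roots of det(λI − M) = λ² − (tr M) λ + det M.
tr M = -5 + (-1) = -6.
det M = (-5)·(-1) − 5² = 5 − 25 = -20.
Characteristic polynomial: λ² + 6λ − 20 = 0.
Discriminant Δ = (tr M)² − 4·det M = 36 − (-80) = 116; √Δ = 10.770330.
λ = (tr M ± √Δ)/2 = (-6 ± 10.770330)/2, giving (tr M − √Δ)/2 = -8.3852 and (tr M + √Δ)/2 = 2.3852.

Eigenvalues sorted in increasing order: [-8.3852, 2.3852].


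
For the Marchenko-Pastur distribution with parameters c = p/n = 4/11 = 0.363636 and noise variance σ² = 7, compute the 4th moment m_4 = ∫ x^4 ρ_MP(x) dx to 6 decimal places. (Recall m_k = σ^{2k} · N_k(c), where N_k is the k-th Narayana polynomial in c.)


E[X⁴] = σ⁸ (1 + 6c + 6c² + c³) (fourth MP moment). With σ² = 7 (so σ⁸ = 2401) and c = 4/11 = 0.363636: E[X⁴] = 2401 · (1 + 6·0.363636 + 6·(0.363636)² + (0.363636)³) = 2401 · 4.023291.

So E[X^4] = 9659.921112.


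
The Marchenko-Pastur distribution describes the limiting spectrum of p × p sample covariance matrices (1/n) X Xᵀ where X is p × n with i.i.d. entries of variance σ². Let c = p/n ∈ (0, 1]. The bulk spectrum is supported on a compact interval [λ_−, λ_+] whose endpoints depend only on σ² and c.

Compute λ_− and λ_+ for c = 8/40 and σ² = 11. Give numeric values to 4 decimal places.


c = 8/40 = 0.200000; √c = 0.447214.
λ_− = σ² (1 − √c)² = 11 · (1 − 0.447214)² = 11 · (0.552786)² = 3.361301.
λ_+ = σ² (1 + √c)² = 11 · (1 + 0.447214)² = 11 · (1.447214)² = 23.038699.

Rounded to 4 decimal places: λ_− ≈ 3.3613, λ_+ ≈ 23.0387.


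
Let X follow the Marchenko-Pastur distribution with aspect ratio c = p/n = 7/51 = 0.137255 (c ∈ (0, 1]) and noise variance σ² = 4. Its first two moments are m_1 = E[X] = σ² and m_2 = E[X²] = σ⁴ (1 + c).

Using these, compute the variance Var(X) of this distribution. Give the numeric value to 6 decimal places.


m_1 = E[X] = σ² = 4, so m_1² = 16.
m_2 = E[X²] = σ⁴ (1 + c) = 16 · (1 + 0.137255) = 16 · 1.137255 = 18.196078.
(Note m_2 − m_1² simplifies to c · σ⁴ = 0.137255 · 16.)

Var(X) = m_2 − m_1² = 18.196078 − 16 = 2.196078.


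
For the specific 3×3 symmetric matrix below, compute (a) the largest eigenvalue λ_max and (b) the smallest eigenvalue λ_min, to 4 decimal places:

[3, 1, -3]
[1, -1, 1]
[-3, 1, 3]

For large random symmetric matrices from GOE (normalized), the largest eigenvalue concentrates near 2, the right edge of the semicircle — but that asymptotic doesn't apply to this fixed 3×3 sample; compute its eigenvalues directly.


Since M is real symmetric, all three eigenvalues are real; they are the roots of det(λI − M) = λ³ − (tr M) λ² + s λ − det M, where s is the sum of the principal 2×2 minors.
tr M = 3 + (-1) + 3 = 5.
s = (3·(-1) − 1²) + (3·3 − (-3)²) + ((-1)·3 − 1²) = -4 + 0 + (-4) = -8.
det M (expand along row 1) = 3·(-4) − 1·6 + (-3)·(-2) = -12.
Characteristic polynomial: λ³ − 5λ² − 8λ + 12 = 0.
Substitute λ = y + (tr M)/3 = y + 1.666667 to remove the quadratic term: y³ + p·y + q = 0 with p = s − (tr M)²/3 = -16.333333 and q = −2(tr M)³/27 + (tr M)·s/3 − det M = -10.592593.
Three real roots ⇒ use the trigonometric (Viète) form: r = 2√(−p/3) = 4.666667, φ = arccos(3q/(p·r)) = arccos(0.416910) = 1.140754 rad.
y_k = r·cos(φ/3 − 2πk/3) for k = 0, 1, 2 gives y = 4.333333, -0.666667, -3.666667.
λ_k = y_k + 1.666667 gives λ = 6.0000, 1.0000, -2.0000 (check: the sum is 5.0000 = tr M).

Hence λ_max = 6.0000 and λ_min = -2.0000.


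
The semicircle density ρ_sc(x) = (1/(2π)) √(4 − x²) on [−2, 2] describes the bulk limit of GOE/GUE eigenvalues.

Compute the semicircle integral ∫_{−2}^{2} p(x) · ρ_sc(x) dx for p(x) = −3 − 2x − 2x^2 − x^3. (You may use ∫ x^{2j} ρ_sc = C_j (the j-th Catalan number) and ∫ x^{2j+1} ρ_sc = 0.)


Write p(x) = Σ a_i x^i, split into monomials and integrate each against ρ_sc separately.
Using ∫ x^{2j} ρ_sc = C_j = (1/(j+1)) C(2j, j) (Catalan numbers) and ∫ x^{2j+1} ρ_sc = 0 (odd monomials vanish by symmetry):
  i = 0 (even): a_0 · C_{0} = -3 · 1 = -3
  i = 1 (odd): ∫ x^1 ρ_sc = 0 (vanishes)
  i = 2 (even): a_2 · C_{1} = -2 · 1 = -2
  i = 3 (odd): ∫ x^3 ρ_sc = 0 (vanishes)

Summing the contributions: ∫_{−2}^{2} p(x) ρ_sc(x) dx = (-3) + (-2) = -5.


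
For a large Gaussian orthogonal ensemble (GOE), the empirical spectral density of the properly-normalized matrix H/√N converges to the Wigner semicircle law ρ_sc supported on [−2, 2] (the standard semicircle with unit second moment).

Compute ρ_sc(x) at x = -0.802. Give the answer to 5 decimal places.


ρ_sc(x) = (1/(2π)) √(4 − x²). With x = -0.802:
  4 − x² = 4 − (-0.802)² = 4 − 0.643204 = 3.356796.
  √(4 − x²) = 1.832156.
  1/(2π) = 0.159155.
  ρ_sc(-0.802) = 0.159155 · 1.832156 = 0.291597.

Rounded to 5 decimal places: ρ_sc(-0.802) ≈ 0.29160.


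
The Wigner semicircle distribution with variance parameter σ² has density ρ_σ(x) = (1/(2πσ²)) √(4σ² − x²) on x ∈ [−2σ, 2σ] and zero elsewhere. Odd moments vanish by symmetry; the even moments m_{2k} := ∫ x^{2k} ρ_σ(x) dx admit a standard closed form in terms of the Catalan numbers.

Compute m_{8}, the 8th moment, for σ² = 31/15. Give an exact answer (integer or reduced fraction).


By the scaled semicircle moment identity, m_{2k} = σ^{2k} · C_k with k = 4.
C_4 = (1/(k+1)) · C(2k, k) = (1/5) · C(8, 4) = (1/5) · 70 = 14.
σ^{2k} = (σ²)^k = (31/15)^4 = 923521/50625.

Therefore m_{8} = σ^{8} · C_4 = (923521/50625) · 14 = 12929294/50625.


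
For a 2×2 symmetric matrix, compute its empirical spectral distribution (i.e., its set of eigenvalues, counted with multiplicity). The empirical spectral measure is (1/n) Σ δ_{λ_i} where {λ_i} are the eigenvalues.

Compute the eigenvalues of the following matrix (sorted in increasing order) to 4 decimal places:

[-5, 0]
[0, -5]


Since M is real symmetric, both eigenvalues are real; they are the roots of det(λI − M) = λ² − (tr M) λ + det M.
tr M = -5 + (-5) = -10.
det M = (-5)·(-5) − 0² = 25 − 0 = 25.
Characteristic polynomial: λ² + 10λ + 25 = 0.
Discriminant Δ = (tr M)² − 4·det M = 100 − 100 = 0; √Δ = 0.000000.
λ = (tr M ± √Δ)/2 = (-10 ± 0.000000)/2, giving (tr M − √Δ)/2 = -5.0000 and (tr M + √Δ)/2 = -5.0000.

Eigenvalues sorted in increasing order: [-5.0000, -5.0000].


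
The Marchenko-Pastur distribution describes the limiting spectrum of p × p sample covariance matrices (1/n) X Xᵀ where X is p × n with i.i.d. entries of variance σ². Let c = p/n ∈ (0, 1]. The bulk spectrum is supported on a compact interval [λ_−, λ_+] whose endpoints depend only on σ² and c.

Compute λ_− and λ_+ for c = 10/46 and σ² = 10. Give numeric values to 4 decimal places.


c = 10/46 = 0.217391; √c = 0.466252.
λ_− = σ² (1 − √c)² = 10 · (1 − 0.466252)² = 10 · (0.533748)² = 2.848865.
λ_+ = σ² (1 + √c)² = 10 · (1 + 0.466252)² = 10 · (1.466252)² = 21.498961.

Rounded to 4 decimal places: λ_− ≈ 2.8489, λ_+ ≈ 21.4990.


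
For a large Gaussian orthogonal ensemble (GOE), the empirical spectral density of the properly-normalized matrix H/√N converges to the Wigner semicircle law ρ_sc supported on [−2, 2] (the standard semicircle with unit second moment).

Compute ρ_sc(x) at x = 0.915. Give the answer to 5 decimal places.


ρ_sc(x) = (1/(2π)) √(4 − x²). With x = 0.915:
  4 − x² = 4 − (0.915)² = 4 − 0.837225 = 3.162775.
  √(4 − x²) = 1.778419.
  1/(2π) = 0.159155.
  ρ_sc(0.915) = 0.159155 · 1.778419 = 0.283044.

Rounded to 5 decimal places: ρ_sc(0.915) ≈ 0.28304.


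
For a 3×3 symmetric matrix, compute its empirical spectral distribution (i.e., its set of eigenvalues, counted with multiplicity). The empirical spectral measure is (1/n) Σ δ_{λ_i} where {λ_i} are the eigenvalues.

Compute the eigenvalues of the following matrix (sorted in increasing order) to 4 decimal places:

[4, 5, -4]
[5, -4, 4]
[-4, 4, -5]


Since M is real symmetric, all three eigenvalues are real; they are the roots of det(λI − M) = λ³ − (tr M) λ² + s λ − det M, where s is the sum of the principal 2×2 minors.
tr M = 4 + (-4) + (-5) = -5.
s = (4·(-4) − 5²) + (4·(-5) − (-4)²) + ((-4)·(-5) − 4²) = -41 + (-36) + 4 = -73.
det M (expand along row 1) = 4·4 − 5·(-9) + (-4)·4 = 45.
Characteristic polynomial: λ³ + 5λ² − 73λ − 45 = 0.
Substitute λ = y + (tr M)/3 = y − 1.666667 to remove the quadratic term: y³ + p·y + q = 0 with p = s − (tr M)²/3 = -81.333333 and q = −2(tr M)³/27 + (tr M)·s/3 − det M = 85.925926.
Three real roots ⇒ use the trigonometric (Viète) form: r = 2√(−p/3) = 10.413666, φ = arccos(3q/(p·r)) = arccos(-0.304350) = 1.880052 rad.
y_k = r·cos(φ/3 − 2πk/3) for k = 0, 1, 2 gives y = 8.434826, 1.071596, -9.506422.
λ_k = y_k − 1.666667 gives λ = 6.7682, -0.5951, -11.1731 (check: the sum is -5.0000 = tr M).

Eigenvalues sorted in increasing order: [-11.1731, -0.5951, 6.7682].


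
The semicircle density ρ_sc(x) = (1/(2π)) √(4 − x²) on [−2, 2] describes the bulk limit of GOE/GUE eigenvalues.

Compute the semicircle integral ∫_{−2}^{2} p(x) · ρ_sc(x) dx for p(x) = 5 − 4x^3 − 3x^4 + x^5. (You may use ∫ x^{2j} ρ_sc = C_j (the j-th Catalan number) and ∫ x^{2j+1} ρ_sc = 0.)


Write p(x) = Σ a_i x^i, split into monomials and integrate each against ρ_sc separately.
Using ∫ x^{2j} ρ_sc = C_j = (1/(j+1)) C(2j, j) (Catalan numbers) and ∫ x^{2j+1} ρ_sc = 0 (odd monomials vanish by symmetry):
  i = 0 (even): a_0 · C_{0} = 5 · 1 = 5
  i = 3 (odd): ∫ x^3 ρ_sc = 0 (vanishes)
  i = 4 (even): a_4 · C_{2} = -3 · 2 = -6
  i = 5 (odd): ∫ x^5 ρ_sc = 0 (vanishes)

Summing the contributions: ∫_{−2}^{2} p(x) ρ_sc(x) dx = 5 + (-6) = -1.


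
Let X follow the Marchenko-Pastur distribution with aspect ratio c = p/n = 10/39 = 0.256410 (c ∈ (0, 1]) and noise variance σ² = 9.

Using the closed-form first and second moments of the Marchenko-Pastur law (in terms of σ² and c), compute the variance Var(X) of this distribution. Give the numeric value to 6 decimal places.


Recall the MP moments m_1 = E[X] = σ² and m_2 = E[X²] = σ⁴ (1 + c).
m_1 = E[X] = σ² = 9, so m_1² = 81.
m_2 = E[X²] = σ⁴ (1 + c) = 81 · (1 + 0.256410) = 81 · 1.256410 = 101.769231.
(Note m_2 − m_1² simplifies to c · σ⁴ = 0.256410 · 81.)

Var(X) = m_2 − m_1² = 101.769231 − 81 = 20.769231.


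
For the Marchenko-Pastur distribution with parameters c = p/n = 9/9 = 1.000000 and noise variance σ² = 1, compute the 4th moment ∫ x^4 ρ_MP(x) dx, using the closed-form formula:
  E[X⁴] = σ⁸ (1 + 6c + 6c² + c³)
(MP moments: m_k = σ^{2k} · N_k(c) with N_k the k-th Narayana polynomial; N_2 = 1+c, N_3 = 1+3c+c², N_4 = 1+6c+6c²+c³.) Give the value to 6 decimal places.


E[X⁴] = σ⁸ (1 + 6c + 6c² + c³) (fourth MP moment). With σ² = 1 (so σ⁸ = 1) and c = 9/9 = 1.000000: E[X⁴] = 1 · (1 + 6·1.000000 + 6·(1.000000)² + (1.000000)³) = 1 · 14.000000.

So E[X^4] = 14.000000.


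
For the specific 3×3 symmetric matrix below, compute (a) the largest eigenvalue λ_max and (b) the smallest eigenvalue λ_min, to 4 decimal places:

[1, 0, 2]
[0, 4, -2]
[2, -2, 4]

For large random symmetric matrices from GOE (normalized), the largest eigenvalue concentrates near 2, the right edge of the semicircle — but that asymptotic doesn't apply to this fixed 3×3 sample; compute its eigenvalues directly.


Since M is real symmetric, all three eigenvalues are real; they are the roots of det(λI − M) = λ³ − (tr M) λ² + s λ − det M, where s is the sum of the principal 2×2 minors.
tr M = 1 + 4 + 4 = 9.
s = (1·4 − 0²) + (1·4 − 2²) + (4·4 − (-2)²) = 4 + 0 + 12 = 16.
det M (expand along row 1) = 1·12 − 0·4 + 2·(-8) = -4.
Characteristic polynomial: λ³ − 9λ² + 16λ + 4 = 0.
Substitute λ = y + (tr M)/3 = y + 3.000000 to remove the quadratic term: y³ + p·y + q = 0 with p = s − (tr M)²/3 = -11.000000 and q = −2(tr M)³/27 + (tr M)·s/3 − det M = -2.000000.
Three real roots ⇒ use the trigonometric (Viète) form: r = 2√(−p/3) = 3.829708, φ = arccos(3q/(p·r)) = arccos(0.142427) = 1.427883 rad.
y_k = r·cos(φ/3 − 2πk/3) for k = 0, 1, 2 gives y = 3.404047, -0.182370, -3.221677.
λ_k = y_k + 3.000000 gives λ = 6.4040, 2.8176, -0.2217 (check: the sum is 9.0000 = tr M).

Hence λ_max = 6.4040 and λ_min = -0.2217.


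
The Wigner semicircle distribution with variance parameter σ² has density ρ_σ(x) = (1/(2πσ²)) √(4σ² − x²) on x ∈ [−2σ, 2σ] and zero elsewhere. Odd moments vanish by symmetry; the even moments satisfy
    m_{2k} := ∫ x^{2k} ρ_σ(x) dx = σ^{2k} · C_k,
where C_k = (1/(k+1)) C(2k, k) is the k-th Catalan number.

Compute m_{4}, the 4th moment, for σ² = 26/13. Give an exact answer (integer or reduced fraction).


By the scaled semicircle moment identity, m_{2k} = σ^{2k} · C_k with k = 2.
C_2 = (1/(k+1)) · C(2k, k) = (1/3) · C(4, 2) = (1/3) · 6 = 2.
σ^{2k} = (σ²)^k = (26/13)^2 = 4.

Therefore m_{4} = σ^{4} · C_2 = 4 · 2 = 8.


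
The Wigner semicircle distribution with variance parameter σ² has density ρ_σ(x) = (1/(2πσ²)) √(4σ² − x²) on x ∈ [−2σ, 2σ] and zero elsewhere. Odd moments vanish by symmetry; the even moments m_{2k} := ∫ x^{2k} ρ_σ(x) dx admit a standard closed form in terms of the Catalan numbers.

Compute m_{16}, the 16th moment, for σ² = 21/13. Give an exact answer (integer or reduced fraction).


By the scaled semicircle moment identity, m_{2k} = σ^{2k} · C_k with k = 8.
C_8 = (1/(k+1)) · C(2k, k) = (1/9) · C(16, 8) = (1/9) · 12870 = 1430.
σ^{2k} = (σ²)^k = (21/13)^8 = 37822859361/815730721.

Therefore m_{16} = σ^{16} · C_8 = (37822859361/815730721) · 1430 = 4160514529710/62748517.


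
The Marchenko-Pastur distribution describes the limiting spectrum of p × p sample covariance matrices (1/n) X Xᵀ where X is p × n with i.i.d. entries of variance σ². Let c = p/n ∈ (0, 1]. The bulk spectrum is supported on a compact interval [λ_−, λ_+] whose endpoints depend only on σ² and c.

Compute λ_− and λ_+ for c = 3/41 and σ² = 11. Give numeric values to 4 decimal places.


c = 3/41 = 0.073171; √c = 0.270501.
λ_− = σ² (1 − √c)² = 11 · (1 − 0.270501)² = 11 · (0.729499)² = 5.853858.
λ_+ = σ² (1 + √c)² = 11 · (1 + 0.270501)² = 11 · (1.270501)² = 17.755898.

Rounded to 4 decimal places: λ_− ≈ 5.8539, λ_+ ≈ 17.7559.


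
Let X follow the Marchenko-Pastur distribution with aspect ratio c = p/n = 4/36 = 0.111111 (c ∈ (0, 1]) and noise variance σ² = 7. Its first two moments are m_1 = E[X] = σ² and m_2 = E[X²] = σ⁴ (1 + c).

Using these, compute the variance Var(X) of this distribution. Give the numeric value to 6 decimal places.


m_1 = E[X] = σ² = 7, so m_1² = 49.
m_2 = E[X²] = σ⁴ (1 + c) = 49 · (1 + 0.111111) = 49 · 1.111111 = 54.444444.
(Note m_2 − m_1² simplifies to c · σ⁴ = 0.111111 · 49.)

Var(X) = m_2 − m_1² = 54.444444 − 49 = 5.444444.


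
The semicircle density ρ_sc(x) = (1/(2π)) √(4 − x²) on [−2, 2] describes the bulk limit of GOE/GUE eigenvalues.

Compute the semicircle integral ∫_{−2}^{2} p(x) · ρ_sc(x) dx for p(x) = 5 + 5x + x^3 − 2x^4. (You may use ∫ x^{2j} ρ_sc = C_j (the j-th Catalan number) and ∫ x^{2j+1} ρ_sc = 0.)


Write p(x) = Σ a_i x^i, split into monomials and integrate each against ρ_sc separately.
Using ∫ x^{2j} ρ_sc = C_j = (1/(j+1)) C(2j, j) (Catalan numbers) and ∫ x^{2j+1} ρ_sc = 0 (odd monomials vanish by symmetry):
  i = 0 (even): a_0 · C_{0} = 5 · 1 = 5
  i = 1 (odd): ∫ x^1 ρ_sc = 0 (vanishes)
  i = 3 (odd): ∫ x^3 ρ_sc = 0 (vanishes)
  i = 4 (even): a_4 · C_{2} = -2 · 2 = -4

Summing the contributions: ∫_{−2}^{2} p(x) ρ_sc(x) dx = 5 + (-4) = 1.


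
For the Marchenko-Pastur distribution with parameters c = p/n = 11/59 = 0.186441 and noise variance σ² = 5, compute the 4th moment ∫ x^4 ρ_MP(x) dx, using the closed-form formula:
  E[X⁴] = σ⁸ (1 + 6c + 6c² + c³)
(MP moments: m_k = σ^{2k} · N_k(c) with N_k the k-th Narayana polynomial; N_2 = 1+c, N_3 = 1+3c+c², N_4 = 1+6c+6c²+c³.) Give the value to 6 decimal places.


E[X⁴] = σ⁸ (1 + 6c + 6c² + c³) (fourth MP moment). With σ² = 5 (so σ⁸ = 625) and c = 11/59 = 0.186441: E[X⁴] = 625 · (1 + 6·0.186441 + 6·(0.186441)² + (0.186441)³) = 625 · 2.333686.

So E[X^4] = 1458.553455.


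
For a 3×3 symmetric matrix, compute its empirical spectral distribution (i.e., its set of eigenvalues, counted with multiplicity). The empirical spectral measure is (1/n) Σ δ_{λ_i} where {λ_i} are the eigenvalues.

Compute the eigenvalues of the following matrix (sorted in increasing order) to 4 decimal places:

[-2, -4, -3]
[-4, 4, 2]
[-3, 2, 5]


Since M is real symmetric, all three eigenvalues are real; they are the roots of det(λI − M) = λ³ − (tr M) λ² + s λ − det M, where s is the sum of the principal 2×2 minors.
tr M = -2 + 4 + 5 = 7.
s = ((-2)·4 − (-4)²) + ((-2)·5 − (-3)²) + (4·5 − 2²) = -24 + (-19) + 16 = -27.
det M (expand along row 1) = (-2)·16 − (-4)·(-14) + (-3)·4 = -100.
Characteristic polynomial: λ³ − 7λ² − 27λ + 100 = 0.
Substitute λ = y + (tr M)/3 = y + 2.333333 to remove the quadratic term: y³ + p·y + q = 0 with p = s − (tr M)²/3 = -43.333333 and q = −2(tr M)³/27 + (tr M)·s/3 − det M = 11.592593.
Three real roots ⇒ use the trigonometric (Viète) form: r = 2√(−p/3) = 7.601170, φ = arccos(3q/(p·r)) = arccos(-0.105584) = 1.676578 rad.
y_k = r·cos(φ/3 − 2πk/3) for k = 0, 1, 2 gives y = 6.444731, 0.267965, -6.712697.
λ_k = y_k + 2.333333 gives λ = 8.7781, 2.6013, -4.3794 (check: the sum is 7.0000 = tr M).

Eigenvalues sorted in increasing order: [-4.3794, 2.6013, 8.7781].


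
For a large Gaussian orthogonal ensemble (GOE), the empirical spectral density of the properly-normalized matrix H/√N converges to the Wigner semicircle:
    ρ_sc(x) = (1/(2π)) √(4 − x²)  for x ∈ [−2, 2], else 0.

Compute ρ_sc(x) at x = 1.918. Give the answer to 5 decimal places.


ρ_sc(x) = (1/(2π)) √(4 − x²). With x = 1.918:
  4 − x² = 4 − (1.918)² = 4 − 3.678724 = 0.321276.
  √(4 − x²) = 0.566812.
  1/(2π) = 0.159155.
  ρ_sc(1.918) = 0.159155 · 0.566812 = 0.090211.

Rounded to 5 decimal places: ρ_sc(1.918) ≈ 0.09021.


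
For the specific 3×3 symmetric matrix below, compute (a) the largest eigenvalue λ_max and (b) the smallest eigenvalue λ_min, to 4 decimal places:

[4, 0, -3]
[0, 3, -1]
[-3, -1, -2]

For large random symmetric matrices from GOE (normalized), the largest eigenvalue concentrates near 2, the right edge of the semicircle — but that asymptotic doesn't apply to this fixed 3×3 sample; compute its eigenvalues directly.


Since M is real symmetric, all three eigenvalues are real; they are the roots of det(λI − M) = λ³ − (tr M) λ² + s λ − det M, where s is the sum of the principal 2×2 minors.
tr M = 4 + 3 + (-2) = 5.
s = (4·3 − 0²) + (4·(-2) − (-3)²) + (3·(-2) − (-1)²) = 12 + (-17) + (-7) = -12.
det M (expand along row 1) = 4·(-7) − 0·(-3) + (-3)·9 = -55.
Characteristic polynomial: λ³ − 5λ² − 12λ + 55 = 0.
Substitute λ = y + (tr M)/3 = y + 1.666667 to remove the quadratic term: y³ + p·y + q = 0 with p = s − (tr M)²/3 = -20.333333 and q = −2(tr M)³/27 + (tr M)·s/3 − det M = 25.740741.
Three real roots ⇒ use the trigonometric (Viète) form: r = 2√(−p/3) = 5.206833, φ = arccos(3q/(p·r)) = arccos(-0.729390) = 2.388227 rad.
y_k = r·cos(φ/3 − 2πk/3) for k = 0, 1, 2 gives y = 3.642266, 1.401251, -5.043517.
λ_k = y_k + 1.666667 gives λ = 5.3089, 3.0679, -3.3769 (check: the sum is 5.0000 = tr M).

Hence λ_max = 5.3089 and λ_min = -3.3769.


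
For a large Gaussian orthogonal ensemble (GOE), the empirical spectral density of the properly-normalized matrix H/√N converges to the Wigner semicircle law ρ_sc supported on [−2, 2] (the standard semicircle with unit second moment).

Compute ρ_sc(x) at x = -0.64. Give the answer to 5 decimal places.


ρ_sc(x) = (1/(2π)) √(4 − x²). With x = -0.64:
  4 − x² = 4 − (-0.64)² = 4 − 0.409600 = 3.590400.
  √(4 − x²) = 1.894835.
  1/(2π) = 0.159155.
  ρ_sc(-0.64) = 0.159155 · 1.894835 = 0.301572.

Rounded to 5 decimal places: ρ_sc(-0.64) ≈ 0.30157.


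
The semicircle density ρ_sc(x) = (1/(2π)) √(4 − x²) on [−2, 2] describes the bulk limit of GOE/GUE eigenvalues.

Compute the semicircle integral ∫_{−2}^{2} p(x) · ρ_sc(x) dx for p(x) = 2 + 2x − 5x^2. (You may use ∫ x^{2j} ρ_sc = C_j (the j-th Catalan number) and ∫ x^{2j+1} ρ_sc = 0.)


Write p(x) = Σ a_i x^i, split into monomials and integrate each against ρ_sc separately.
Using ∫ x^{2j} ρ_sc = C_j = (1/(j+1)) C(2j, j) (Catalan numbers) and ∫ x^{2j+1} ρ_sc = 0 (odd monomials vanish by symmetry):
  i = 0 (even): a_0 · C_{0} = 2 · 1 = 2
  i = 1 (odd): ∫ x^1 ρ_sc = 0 (vanishes)
  i = 2 (even): a_2 · C_{1} = -5 · 1 = -5

Summing the contributions: ∫_{−2}^{2} p(x) ρ_sc(x) dx = 2 + (-5) = -3.


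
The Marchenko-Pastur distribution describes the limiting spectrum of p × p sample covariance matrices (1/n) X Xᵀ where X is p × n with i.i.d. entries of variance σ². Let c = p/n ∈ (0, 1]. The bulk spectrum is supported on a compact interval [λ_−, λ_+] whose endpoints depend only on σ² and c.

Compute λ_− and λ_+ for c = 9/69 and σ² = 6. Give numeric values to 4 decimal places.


c = 9/69 = 0.130435; √c = 0.361158.
λ_− = σ² (1 − √c)² = 6 · (1 − 0.361158)² = 6 · (0.638842)² = 2.448718.
λ_+ = σ² (1 + √c)² = 6 · (1 + 0.361158)² = 6 · (1.361158)² = 11.116499.

Rounded to 4 decimal places: λ_− ≈ 2.4487, λ_+ ≈ 11.1165.


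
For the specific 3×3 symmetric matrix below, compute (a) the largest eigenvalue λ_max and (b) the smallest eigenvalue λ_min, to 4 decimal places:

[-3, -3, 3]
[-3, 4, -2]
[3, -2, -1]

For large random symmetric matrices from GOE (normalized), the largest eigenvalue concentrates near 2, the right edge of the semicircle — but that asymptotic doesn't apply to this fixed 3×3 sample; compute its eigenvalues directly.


Since M is real symmetric, all three eigenvalues are real; they are the roots of det(λI − M) = λ³ − (tr M) λ² + s λ − det M, where s is the sum of the principal 2×2 minors.
tr M = -3 + 4 + (-1) = 0.
s = ((-3)·4 − (-3)²) + ((-3)·(-1) − 3²) + (4·(-1) − (-2)²) = -21 + (-6) + (-8) = -35.
det M (expand along row 1) = (-3)·(-8) − (-3)·9 + 3·(-6) = 33.
Characteristic polynomial: λ³ − 35λ − 33 = 0.
Substitute λ = y + (tr M)/3 = y + 0.000000 to remove the quadratic term: y³ + p·y + q = 0 with p = s − (tr M)²/3 = -35.000000 and q = −2(tr M)³/27 + (tr M)·s/3 − det M = -33.000000.
Three real roots ⇒ use the trigonometric (Viète) form: r = 2√(−p/3) = 6.831301, φ = arccos(3q/(p·r)) = arccos(0.414060) = 1.143886 rad.
y_k = r·cos(φ/3 − 2πk/3) for k = 0, 1, 2 gives y = 6.340700, -0.968840, -5.371860.
λ_k = y_k + 0.000000 gives λ = 6.3407, -0.9688, -5.3719 (check: the sum is 0.0000 = tr M).

Hence λ_max = 6.3407 and λ_min = -5.3719.


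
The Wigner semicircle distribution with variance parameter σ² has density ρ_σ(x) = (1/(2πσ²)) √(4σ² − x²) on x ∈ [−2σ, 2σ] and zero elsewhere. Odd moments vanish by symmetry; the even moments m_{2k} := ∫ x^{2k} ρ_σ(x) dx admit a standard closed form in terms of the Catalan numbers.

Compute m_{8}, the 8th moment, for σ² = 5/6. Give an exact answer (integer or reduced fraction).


By the scaled semicircle moment identity, m_{2k} = σ^{2k} · C_k with k = 4.
C_4 = (1/(k+1)) · C(2k, k) = (1/5) · C(8, 4) = (1/5) · 70 = 14.
σ^{2k} = (σ²)^k = (5/6)^4 = 625/1296.

Therefore m_{8} = σ^{8} · C_4 = (625/1296) · 14 = 4375/648.


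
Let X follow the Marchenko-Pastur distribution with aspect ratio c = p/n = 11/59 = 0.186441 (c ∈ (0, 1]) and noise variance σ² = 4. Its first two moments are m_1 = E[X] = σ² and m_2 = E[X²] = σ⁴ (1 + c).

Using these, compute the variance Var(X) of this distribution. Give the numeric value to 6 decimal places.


m_1 = E[X] = σ² = 4, so m_1² = 16.
m_2 = E[X²] = σ⁴ (1 + c) = 16 · (1 + 0.186441) = 16 · 1.186441 = 18.983051.
(Note m_2 − m_1² simplifies to c · σ⁴ = 0.186441 · 16.)

Var(X) = m_2 − m_1² = 18.983051 − 16 = 2.983051.


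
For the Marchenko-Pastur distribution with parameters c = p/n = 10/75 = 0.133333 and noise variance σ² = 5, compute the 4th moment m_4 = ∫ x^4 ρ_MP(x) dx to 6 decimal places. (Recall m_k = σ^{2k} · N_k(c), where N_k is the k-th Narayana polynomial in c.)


E[X⁴] = σ⁸ (1 + 6c + 6c² + c³) (fourth MP moment). With σ² = 5 (so σ⁸ = 625) and c = 10/75 = 0.133333: E[X⁴] = 625 · (1 + 6·0.133333 + 6·(0.133333)² + (0.133333)³) = 625 · 1.909037.

So E[X^4] = 1193.148148.


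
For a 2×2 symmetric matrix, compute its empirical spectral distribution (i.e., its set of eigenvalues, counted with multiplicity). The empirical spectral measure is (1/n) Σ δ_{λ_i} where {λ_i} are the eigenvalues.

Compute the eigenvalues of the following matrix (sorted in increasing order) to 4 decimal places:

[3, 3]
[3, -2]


Since M is real symmetric, both eigenvalues are real; they are the roots of det(λI − M) = λ² − (tr M) λ + det M.
tr M = 3 + (-2) = 1.
det M = 3·(-2) − 3² = -6 − 9 = -15.
Characteristic polynomial: λ² − λ − 15 = 0.
Discriminant Δ = (tr M)² − 4·det M = 1 − (-60) = 61; √Δ = 7.810250.
λ = (tr M ± √Δ)/2 = (1 ± 7.810250)/2, giving (tr M − √Δ)/2 = -3.4051 and (tr M + √Δ)/2 = 4.4051.

Eigenvalues sorted in increasing order: [-3.4051, 4.4051].


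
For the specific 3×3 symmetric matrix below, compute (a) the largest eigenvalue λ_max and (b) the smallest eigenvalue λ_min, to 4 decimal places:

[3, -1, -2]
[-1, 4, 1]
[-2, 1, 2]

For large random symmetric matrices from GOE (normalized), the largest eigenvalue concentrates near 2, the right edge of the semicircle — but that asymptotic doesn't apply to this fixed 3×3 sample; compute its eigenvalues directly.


Since M is real symmetric, all three eigenvalues are real; they are the roots of det(λI − M) = λ³ − (tr M) λ² + s λ − det M, where s is the sum of the principal 2×2 minors.
tr M = 3 + 4 + 2 = 9.
s = (3·4 − (-1)²) + (3·2 − (-2)²) + (4·2 − 1²) = 11 + 2 + 7 = 20.
det M (expand along row 1) = 3·7 − (-1)·0 + (-2)·7 = 7.
Characteristic polynomial: λ³ − 9λ² + 20λ − 7 = 0.
Substitute λ = y + (tr M)/3 = y + 3.000000 to remove the quadratic term: y³ + p·y + q = 0 with p = s − (tr M)²/3 = -7.000000 and q = −2(tr M)³/27 + (tr M)·s/3 − det M = -1.000000.
Three real roots ⇒ use the trigonometric (Viète) form: r = 2√(−p/3) = 3.055050, φ = arccos(3q/(p·r)) = arccos(0.140283) = 1.430049 rad.
y_k = r·cos(φ/3 − 2πk/3) for k = 0, 1, 2 gives y = 2.714479, -0.143277, -2.571201.
λ_k = y_k + 3.000000 gives λ = 5.7145, 2.8567, 0.4288 (check: the sum is 9.0000 = tr M).

Hence λ_max = 5.7145 and λ_min = 0.4288.


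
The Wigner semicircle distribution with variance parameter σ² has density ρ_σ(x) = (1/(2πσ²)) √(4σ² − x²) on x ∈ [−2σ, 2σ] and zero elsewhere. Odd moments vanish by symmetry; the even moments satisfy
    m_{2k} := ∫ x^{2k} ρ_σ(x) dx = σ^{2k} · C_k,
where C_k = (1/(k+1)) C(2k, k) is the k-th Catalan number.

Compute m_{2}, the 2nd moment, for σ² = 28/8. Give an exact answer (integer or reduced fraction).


By the scaled semicircle moment identity, m_{2k} = σ^{2k} · C_k with k = 1.
C_1 = (1/(k+1)) · C(2k, k) = (1/2) · C(2, 1) = (1/2) · 2 = 1.
σ^{2k} = (σ²)^k = (28/8)^1 = 7/2.

Therefore m_{2} = σ^{2} · C_1 = (7/2) · 1 = 7/2.
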